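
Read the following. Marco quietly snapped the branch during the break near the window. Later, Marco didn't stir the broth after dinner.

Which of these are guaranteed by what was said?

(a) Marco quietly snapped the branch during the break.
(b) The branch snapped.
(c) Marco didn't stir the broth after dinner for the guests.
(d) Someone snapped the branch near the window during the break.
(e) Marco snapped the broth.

(a), (b), (c), (d)

(a) Entailed — every conjunct here is already in the original snapping event.
(b) Entailed — 'Marco snapped the branch' is causative; it entails the inchoative 'the branch snapped'.
(c) Entailed — under negation, adding a further restriction is entailed: if no such stirring event occurred, none occurred for the guests either.
(d) Entailed — this follows by dropping conjuncts from the snapping event's description.
(e) Not entailed — Marco snapped the branch, not the broth; the broth belongs to the stirring event.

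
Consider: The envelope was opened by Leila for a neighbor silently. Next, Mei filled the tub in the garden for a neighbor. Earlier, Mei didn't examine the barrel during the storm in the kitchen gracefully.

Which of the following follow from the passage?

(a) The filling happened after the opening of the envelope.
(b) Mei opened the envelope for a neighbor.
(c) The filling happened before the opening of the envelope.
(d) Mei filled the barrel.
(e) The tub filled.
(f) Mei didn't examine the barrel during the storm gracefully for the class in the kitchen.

(a), (e), (f)

(a) Entailed — the narrative places the opening before the filling.
(b) Not entailed — the passage has Leila opening the envelope, not Mei.
(c) Not entailed — the narrative places the opening before the filling, not after.
(d) Not entailed — Mei filled the tub, not the barrel; the barrel belongs to the examining event.
(e) Entailed — 'Mei filled the tub' is causative; it entails the inchoative 'the tub filled'.
(f) Entailed — under negation, adding a further restriction is entailed: if no such examining event occurred, none occurred for the class either.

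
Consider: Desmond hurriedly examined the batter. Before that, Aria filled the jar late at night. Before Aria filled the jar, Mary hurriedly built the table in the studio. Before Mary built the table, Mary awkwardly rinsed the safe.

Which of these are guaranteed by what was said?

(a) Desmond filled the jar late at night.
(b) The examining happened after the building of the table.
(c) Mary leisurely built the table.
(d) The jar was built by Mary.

(a) Not entailed — the passage has Aria filling the jar, not Desmond.
(b) Entailed — the narrative places the building before the examining.
(c) Not entailed — 'leisurely' adds a manner not in (and inconsistent with) the original.
(d) Not entailed — Mary built the table, not the jar; the jar belongs to the filling event.

(b)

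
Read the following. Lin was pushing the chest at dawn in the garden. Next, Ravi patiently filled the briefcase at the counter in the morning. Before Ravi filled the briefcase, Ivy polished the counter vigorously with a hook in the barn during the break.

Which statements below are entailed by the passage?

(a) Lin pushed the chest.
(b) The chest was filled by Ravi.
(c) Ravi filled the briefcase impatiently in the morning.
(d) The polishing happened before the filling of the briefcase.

(a), (d)

(a) Entailed — 'push' is an activity; 'was pushing' entails that some pushing happened, so 'pushed' holds.
(b) Not entailed — Ravi filled the briefcase, not the chest; the chest belongs to the pushing event.
(c) Not entailed — 'impatiently' adds a manner not in (and inconsistent with) the original.
(d) Entailed — the narrative places the polishing before the filling.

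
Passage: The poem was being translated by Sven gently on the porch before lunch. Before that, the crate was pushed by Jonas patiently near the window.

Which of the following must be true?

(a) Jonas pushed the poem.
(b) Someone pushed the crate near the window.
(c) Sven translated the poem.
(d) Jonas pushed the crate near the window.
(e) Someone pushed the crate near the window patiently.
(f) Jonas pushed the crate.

(a) Not entailed — Jonas pushed the crate, not the poem; the poem belongs to the translating event.
(b) Entailed — the original entails any weakening of itself; this just drops 'patiently' and generalizes the agent.
(c) Not entailed — 'was translating' is progressive on an accomplishment; it does not entail the completed 'translated'.
(d) Entailed — every conjunct here is already in the original pushing event.
(e) Entailed — every conjunct here is already in the original pushing event.
(f) Entailed — dropping 'near the window', 'patiently' leaves a sub-description the original still satisfies.

(b), (d), (e), (f)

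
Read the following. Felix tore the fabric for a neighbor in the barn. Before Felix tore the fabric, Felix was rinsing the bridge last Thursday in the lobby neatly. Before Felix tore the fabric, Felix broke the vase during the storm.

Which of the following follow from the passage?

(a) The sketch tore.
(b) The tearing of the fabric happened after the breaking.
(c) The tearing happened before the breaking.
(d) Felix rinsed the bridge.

(a) Not entailed — the fabric is what tore, not the sketch.
(b) Entailed — the narrative places the breaking before the tearing.
(c) Not entailed — the narrative places the breaking before the tearing, not after.
(d) Entailed — 'rinse' is an activity; 'was rinsing' entails that some rinsing happened, so 'rinsed' holds.

(b), (d)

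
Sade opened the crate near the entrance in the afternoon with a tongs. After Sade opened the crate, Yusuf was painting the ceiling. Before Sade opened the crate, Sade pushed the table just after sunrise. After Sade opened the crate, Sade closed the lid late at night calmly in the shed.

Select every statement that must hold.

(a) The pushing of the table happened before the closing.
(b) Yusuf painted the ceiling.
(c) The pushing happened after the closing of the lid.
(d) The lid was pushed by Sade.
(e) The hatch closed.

(a)

(a) Entailed — the narrative places the pushing before the closing.
(b) Not entailed — 'was painting' is progressive on an accomplishment; it does not entail the completed 'painted'.
(c) Not entailed — the narrative places the pushing before the closing, not after.
(d) Not entailed — Sade pushed the table, not the lid; the lid belongs to the closing event.
(e) Not entailed — the lid is what closed, not the hatch.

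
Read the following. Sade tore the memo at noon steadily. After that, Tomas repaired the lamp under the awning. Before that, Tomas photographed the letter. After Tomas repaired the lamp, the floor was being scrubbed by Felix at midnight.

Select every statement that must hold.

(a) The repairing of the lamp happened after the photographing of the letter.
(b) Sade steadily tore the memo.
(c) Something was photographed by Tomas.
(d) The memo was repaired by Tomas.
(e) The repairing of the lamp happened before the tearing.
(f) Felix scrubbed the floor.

(a) Entailed — the narrative places the photographing before the repairing.
(b) Entailed — every conjunct here is already in the original tearing event.
(c) Entailed — generalizing the patient leaves a sub-description the original still satisfies.
(d) Not entailed — Tomas repaired the lamp, not the memo; the memo belongs to the tearing event.
(e) Not entailed — the narrative places the tearing before the repairing, not after.
(f) Entailed — 'scrub' is an activity; 'was scrubbing' entails that some scrubbing happened, so 'scrubbed' holds.

(a), (b), (c), (f)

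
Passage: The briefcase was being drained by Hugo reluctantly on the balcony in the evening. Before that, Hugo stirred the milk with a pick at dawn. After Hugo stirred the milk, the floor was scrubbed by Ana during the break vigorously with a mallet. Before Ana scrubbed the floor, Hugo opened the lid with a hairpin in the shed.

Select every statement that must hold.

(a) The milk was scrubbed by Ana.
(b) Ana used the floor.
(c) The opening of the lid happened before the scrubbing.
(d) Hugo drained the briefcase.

(a) Not entailed — Ana scrubbed the floor, not the milk; the milk belongs to the stirring event.
(b) Not entailed — the floor is the patient, not an instrument — Ana used a mallet.
(c) Entailed — the narrative places the opening before the scrubbing.
(d) Not entailed — 'was draining' is progressive on an accomplishment; it does not entail the completed 'drained'.

(c)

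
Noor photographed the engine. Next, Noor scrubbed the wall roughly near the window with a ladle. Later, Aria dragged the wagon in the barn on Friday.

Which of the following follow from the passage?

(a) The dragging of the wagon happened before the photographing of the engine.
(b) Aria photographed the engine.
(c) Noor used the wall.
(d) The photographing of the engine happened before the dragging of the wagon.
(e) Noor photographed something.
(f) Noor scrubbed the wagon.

(d), (e)

(a) Not entailed — the narrative places the photographing before the dragging, not after.
(b) Not entailed — the passage has Noor photographing the engine, not Aria.
(c) Not entailed — the wall is the patient, not an instrument — Noor used a ladle.
(d) Entailed — the narrative places the photographing before the dragging.
(e) Entailed — this follows by dropping conjuncts from the photographing event's description.
(f) Not entailed — Noor scrubbed the wall, not the wagon; the wagon belongs to the dragging event.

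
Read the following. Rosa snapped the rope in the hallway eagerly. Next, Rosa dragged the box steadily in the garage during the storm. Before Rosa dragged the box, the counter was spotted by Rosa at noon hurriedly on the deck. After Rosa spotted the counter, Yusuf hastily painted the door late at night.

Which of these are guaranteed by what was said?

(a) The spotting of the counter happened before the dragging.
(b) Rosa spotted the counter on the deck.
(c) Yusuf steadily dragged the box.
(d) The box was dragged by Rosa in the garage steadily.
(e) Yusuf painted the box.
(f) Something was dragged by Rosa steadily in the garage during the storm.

(a), (b), (d), (f)

(a) Entailed — the narrative places the spotting before the dragging.
(b) Entailed — the original entails any weakening of itself; this just drops 'at noon', 'hurriedly'.
(c) Not entailed — the passage has Rosa dragging the box, not Yusuf.
(d) Entailed — dropping 'during the storm' leaves a sub-description the original still satisfies.
(e) Not entailed — Yusuf painted the door, not the box; the box belongs to the dragging event.
(f) Entailed — generalizing the patient leaves a sub-description the original still satisfies.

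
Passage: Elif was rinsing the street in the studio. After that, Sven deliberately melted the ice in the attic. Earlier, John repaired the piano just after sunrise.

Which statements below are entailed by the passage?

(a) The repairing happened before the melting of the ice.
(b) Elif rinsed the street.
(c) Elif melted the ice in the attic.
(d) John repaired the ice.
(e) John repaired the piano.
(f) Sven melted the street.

(a) Entailed — the narrative places the repairing before the melting.
(b) Entailed — 'rinse' is an activity; 'was rinsing' entails that some rinsing happened, so 'rinsed' holds.
(c) Not entailed — the passage has Sven melting the ice, not Elif.
(d) Not entailed — John repaired the piano, not the ice; the ice belongs to the melting event.
(e) Entailed — this follows by dropping conjuncts from the repairing event's description.
(f) Not entailed — Sven melted the ice, not the street; the street belongs to the rinsing event.

(a), (b), (e)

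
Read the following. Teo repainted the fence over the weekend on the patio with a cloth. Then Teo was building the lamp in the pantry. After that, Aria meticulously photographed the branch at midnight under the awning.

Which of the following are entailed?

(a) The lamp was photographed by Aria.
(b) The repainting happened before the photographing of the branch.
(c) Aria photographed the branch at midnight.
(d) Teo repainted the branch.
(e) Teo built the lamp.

(b), (c)

(a) Not entailed — Aria photographed the branch, not the lamp; the lamp belongs to the building event.
(b) Entailed — the narrative places the repainting before the photographing.
(c) Entailed — every conjunct here is already in the original photographing event.
(d) Not entailed — Teo repainted the fence, not the branch; the branch belongs to the photographing event.
(e) Not entailed — 'was building' is progressive on an accomplishment; it does not entail the completed 'built'.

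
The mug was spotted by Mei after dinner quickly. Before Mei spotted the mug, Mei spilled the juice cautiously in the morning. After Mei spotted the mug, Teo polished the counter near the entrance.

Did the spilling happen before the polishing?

The narrative orders the spilling before the polishing.

yes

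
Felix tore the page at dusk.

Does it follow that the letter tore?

no

Nothing is said about any letter; only the page is affected.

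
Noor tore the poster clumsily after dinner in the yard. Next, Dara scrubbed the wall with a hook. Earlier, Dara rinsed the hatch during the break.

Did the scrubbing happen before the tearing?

The narrative orders the tearing before the scrubbing.

no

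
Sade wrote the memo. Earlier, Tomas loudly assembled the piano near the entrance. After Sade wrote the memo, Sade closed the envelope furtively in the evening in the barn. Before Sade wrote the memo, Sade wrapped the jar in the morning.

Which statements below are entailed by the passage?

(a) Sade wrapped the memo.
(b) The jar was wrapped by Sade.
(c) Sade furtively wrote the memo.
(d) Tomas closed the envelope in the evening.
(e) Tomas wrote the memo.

(a) Not entailed — Sade wrapped the jar, not the memo; the memo belongs to the writing event.
(b) Entailed — dropping 'in the morning' leaves a sub-description the original still satisfies.
(c) Not entailed — 'furtively' adds information not in the original event.
(d) Not entailed — the passage has Sade closing the envelope, not Tomas.
(e) Not entailed — the passage has Sade writing the memo, not Tomas.

(b)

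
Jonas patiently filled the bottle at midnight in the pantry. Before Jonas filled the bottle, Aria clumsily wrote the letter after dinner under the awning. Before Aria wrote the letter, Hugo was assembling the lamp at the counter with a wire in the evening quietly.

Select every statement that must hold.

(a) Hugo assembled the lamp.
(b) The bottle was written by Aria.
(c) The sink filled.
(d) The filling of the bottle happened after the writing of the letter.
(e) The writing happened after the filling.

(d)

(a) Not entailed — 'was assembling' is progressive on an accomplishment; it does not entail the completed 'assembled'.
(b) Not entailed — Aria wrote the letter, not the bottle; the bottle belongs to the filling event.
(c) Not entailed — the bottle is what filled, not the sink.
(d) Entailed — the narrative places the writing before the filling.
(e) Not entailed — the narrative places the writing before the filling, not after.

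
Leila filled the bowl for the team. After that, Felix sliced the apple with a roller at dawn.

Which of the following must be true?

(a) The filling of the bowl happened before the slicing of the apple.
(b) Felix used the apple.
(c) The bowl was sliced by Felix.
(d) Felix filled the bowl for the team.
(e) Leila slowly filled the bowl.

(a)

(a) Entailed — the narrative places the filling before the slicing.
(b) Not entailed — the apple is the patient, not an instrument — Felix used a roller.
(c) Not entailed — Felix sliced the apple, not the bowl; the bowl belongs to the filling event.
(d) Not entailed — the passage has Leila filling the bowl, not Felix.
(e) Not entailed — 'slowly' adds information not in the original event.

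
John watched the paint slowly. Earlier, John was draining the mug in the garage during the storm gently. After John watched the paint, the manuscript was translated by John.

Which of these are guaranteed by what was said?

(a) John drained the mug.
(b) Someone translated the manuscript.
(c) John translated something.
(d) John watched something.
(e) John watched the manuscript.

(b), (c), (d)

(a) Not entailed — 'was draining' is progressive on an accomplishment; it does not entail the completed 'drained'.
(b) Entailed — this follows by dropping conjuncts from the translating event's description.
(c) Entailed — this follows by dropping conjuncts from the translating event's description.
(d) Entailed — every conjunct here is already in the original watching event.
(e) Not entailed — John watched the paint, not the manuscript; the manuscript belongs to the translating event.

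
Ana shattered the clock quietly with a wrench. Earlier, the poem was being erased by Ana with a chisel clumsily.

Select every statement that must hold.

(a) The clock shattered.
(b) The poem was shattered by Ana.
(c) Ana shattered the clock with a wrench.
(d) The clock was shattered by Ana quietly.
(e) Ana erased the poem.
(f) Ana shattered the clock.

(a) Entailed — 'Ana shattered the clock' is causative; it entails the inchoative 'the clock shattered'.
(b) Not entailed — Ana shattered the clock, not the poem; the poem belongs to the erasing event.
(c) Entailed — every conjunct here is already in the original shattering event.
(d) Entailed — this follows by dropping conjuncts from the shattering event's description.
(e) Not entailed — 'was erasing' is progressive on an accomplishment; it does not entail the completed 'erased'.
(f) Entailed — dropping 'quietly', 'with a wrench' leaves a sub-description the original still satisfies.

(a), (c), (d), (f)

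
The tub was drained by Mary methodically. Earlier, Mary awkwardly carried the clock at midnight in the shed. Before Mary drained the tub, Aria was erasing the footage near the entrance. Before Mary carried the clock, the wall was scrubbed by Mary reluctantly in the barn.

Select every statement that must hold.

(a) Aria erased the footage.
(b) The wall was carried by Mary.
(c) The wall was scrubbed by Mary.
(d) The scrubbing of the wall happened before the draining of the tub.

(a) Not entailed — 'was erasing' is progressive on an accomplishment; it does not entail the completed 'erased'.
(b) Not entailed — Mary carried the clock, not the wall; the wall belongs to the scrubbing event.
(c) Entailed — every conjunct here is already in the original scrubbing event.
(d) Entailed — the narrative places the scrubbing before the draining.

(c), (d)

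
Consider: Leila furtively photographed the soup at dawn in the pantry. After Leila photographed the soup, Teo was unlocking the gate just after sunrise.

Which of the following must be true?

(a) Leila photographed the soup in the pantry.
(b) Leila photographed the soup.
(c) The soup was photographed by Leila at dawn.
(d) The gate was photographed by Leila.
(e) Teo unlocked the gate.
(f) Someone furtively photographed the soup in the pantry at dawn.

(a), (b), (c), (f)

(a) Entailed — the original entails any weakening of itself; this just drops 'at dawn', 'furtively'.
(b) Entailed — dropping 'at dawn', 'in the pantry', 'furtively' leaves a sub-description the original still satisfies.
(c) Entailed — dropping 'in the pantry', 'furtively' leaves a sub-description the original still satisfies.
(d) Not entailed — Leila photographed the soup, not the gate; the gate belongs to the unlocking event.
(e) Not entailed — 'was unlocking' is progressive on an accomplishment; it does not entail the completed 'unlocked'.
(f) Entailed — generalizing the agent leaves a sub-description the original still satisfies.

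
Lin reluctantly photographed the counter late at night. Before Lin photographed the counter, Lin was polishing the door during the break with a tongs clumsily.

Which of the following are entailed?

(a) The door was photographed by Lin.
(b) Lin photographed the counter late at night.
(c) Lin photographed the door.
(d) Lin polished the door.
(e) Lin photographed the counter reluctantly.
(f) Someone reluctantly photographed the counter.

(a) Not entailed — Lin photographed the counter, not the door; the door belongs to the polishing event.
(b) Entailed — dropping 'reluctantly' leaves a sub-description the original still satisfies.
(c) Not entailed — Lin photographed the counter, not the door; the door belongs to the polishing event.
(d) Entailed — 'polish' is an activity; 'was polishing' entails that some polishing happened, so 'polished' holds.
(e) Entailed — dropping 'late at night' leaves a sub-description the original still satisfies.
(f) Entailed — dropping 'late at night' and generalizing the agent leaves a sub-description the original still satisfies.

(b), (d), (e), (f)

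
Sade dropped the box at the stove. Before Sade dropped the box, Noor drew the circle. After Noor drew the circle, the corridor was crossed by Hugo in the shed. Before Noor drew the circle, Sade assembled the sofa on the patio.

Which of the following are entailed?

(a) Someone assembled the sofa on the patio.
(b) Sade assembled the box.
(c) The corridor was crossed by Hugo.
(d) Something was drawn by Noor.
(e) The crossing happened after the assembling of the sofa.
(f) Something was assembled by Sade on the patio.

(a), (c), (d), (e), (f)

(a) Entailed — generalizing the agent leaves a sub-description the original still satisfies.
(b) Not entailed — Sade assembled the sofa, not the box; the box belongs to the dropping event.
(c) Entailed — every conjunct here is already in the original crossing event.
(d) Entailed — every conjunct here is already in the original drawing event.
(e) Entailed — the narrative places the assembling before the crossing.
(f) Entailed — this follows by dropping conjuncts from the assembling event's description.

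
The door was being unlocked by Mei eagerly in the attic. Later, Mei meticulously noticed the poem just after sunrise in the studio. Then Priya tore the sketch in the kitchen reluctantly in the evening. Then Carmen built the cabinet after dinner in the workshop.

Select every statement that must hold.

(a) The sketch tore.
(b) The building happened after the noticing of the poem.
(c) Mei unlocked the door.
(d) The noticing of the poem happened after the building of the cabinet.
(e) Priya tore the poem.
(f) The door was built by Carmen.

(a), (b)

(a) Entailed — 'Priya tore the sketch' is causative; it entails the inchoative 'the sketch tore'.
(b) Entailed — the narrative places the noticing before the building.
(c) Not entailed — 'was unlocking' is progressive on an accomplishment; it does not entail the completed 'unlocked'.
(d) Not entailed — the narrative places the noticing before the building, not after.
(e) Not entailed — Priya tore the sketch, not the poem; the poem belongs to the noticing event.
(f) Not entailed — Carmen built the cabinet, not the door; the door belongs to the unlocking event.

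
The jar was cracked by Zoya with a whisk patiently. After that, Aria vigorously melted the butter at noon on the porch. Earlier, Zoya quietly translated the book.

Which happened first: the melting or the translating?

The connectives place the translating before the melting.

the translating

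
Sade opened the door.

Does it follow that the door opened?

'Sade opened the door' is the causative; it entails the inchoative 'the door opened'.

yes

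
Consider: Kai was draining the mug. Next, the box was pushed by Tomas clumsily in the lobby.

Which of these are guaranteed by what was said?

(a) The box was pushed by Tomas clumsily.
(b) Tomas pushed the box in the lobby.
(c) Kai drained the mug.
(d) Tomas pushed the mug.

(a) Entailed — dropping 'in the lobby' leaves a sub-description the original still satisfies.
(b) Entailed — dropping 'clumsily' leaves a sub-description the original still satisfies.
(c) Not entailed — 'was draining' is progressive on an accomplishment; it does not entail the completed 'drained'.
(d) Not entailed — Tomas pushed the box, not the mug; the mug belongs to the draining event.

(a), (b)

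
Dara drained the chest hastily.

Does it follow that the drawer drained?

Nothing is said about any drawer; only the chest is affected.

no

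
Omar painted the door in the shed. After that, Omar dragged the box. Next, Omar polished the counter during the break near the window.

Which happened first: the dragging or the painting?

The connectives place the painting before the dragging.

the painting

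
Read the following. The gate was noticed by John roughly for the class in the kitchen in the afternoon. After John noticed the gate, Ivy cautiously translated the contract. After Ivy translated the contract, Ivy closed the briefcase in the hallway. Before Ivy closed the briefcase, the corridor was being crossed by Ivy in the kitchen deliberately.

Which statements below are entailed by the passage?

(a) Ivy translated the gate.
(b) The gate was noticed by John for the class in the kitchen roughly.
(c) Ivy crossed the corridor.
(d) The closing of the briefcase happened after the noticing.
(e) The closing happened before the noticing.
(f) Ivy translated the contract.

(a) Not entailed — Ivy translated the contract, not the gate; the gate belongs to the noticing event.
(b) Entailed — the original entails any weakening of itself; this just drops 'in the afternoon'.
(c) Not entailed — 'was crossing' is progressive on an accomplishment; it does not entail the completed 'crossed'.
(d) Entailed — the narrative places the noticing before the closing.
(e) Not entailed — the narrative places the noticing before the closing, not after.
(f) Entailed — the original entails any weakening of itself; this just drops 'cautiously'.

(b), (d), (f)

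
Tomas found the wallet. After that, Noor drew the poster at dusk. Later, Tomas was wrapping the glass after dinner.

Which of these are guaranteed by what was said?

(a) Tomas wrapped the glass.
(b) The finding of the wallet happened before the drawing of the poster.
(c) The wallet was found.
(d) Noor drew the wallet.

(a) Not entailed — 'was wrapping' is progressive on an accomplishment; it does not entail the completed 'wrapped'.
(b) Entailed — the narrative places the finding before the drawing.
(c) Entailed — this follows by dropping conjuncts from the finding event's description.
(d) Not entailed — Noor drew the poster, not the wallet; the wallet belongs to the finding event.

(b), (c)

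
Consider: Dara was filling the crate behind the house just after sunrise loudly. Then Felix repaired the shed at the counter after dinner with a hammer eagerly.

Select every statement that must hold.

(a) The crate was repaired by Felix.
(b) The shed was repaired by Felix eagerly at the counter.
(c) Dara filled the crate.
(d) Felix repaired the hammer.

(b)

(a) Not entailed — Felix repaired the shed, not the crate; the crate belongs to the filling event.
(b) Entailed — this follows by dropping conjuncts from the repairing event's description.
(c) Not entailed — 'was filling' is progressive on an accomplishment; it does not entail the completed 'filled'.
(d) Not entailed — the hammer is the instrument, not what was repaired.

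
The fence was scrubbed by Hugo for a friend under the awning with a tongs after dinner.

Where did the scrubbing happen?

under the awning

'under the awning' marks the location of the scrubbing event.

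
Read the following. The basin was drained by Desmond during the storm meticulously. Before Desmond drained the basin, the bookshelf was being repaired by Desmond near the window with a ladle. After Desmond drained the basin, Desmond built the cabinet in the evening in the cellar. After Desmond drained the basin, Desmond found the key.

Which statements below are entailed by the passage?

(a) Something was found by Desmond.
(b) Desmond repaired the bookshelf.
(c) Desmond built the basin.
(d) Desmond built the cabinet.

(a) Entailed — the original entails any weakening of itself; this just generalizes the patient.
(b) Not entailed — 'was repairing' is progressive on an accomplishment; it does not entail the completed 'repaired'.
(c) Not entailed — Desmond built the cabinet, not the basin; the basin belongs to the draining event.
(d) Entailed — this follows by dropping conjuncts from the building event's description.

(a), (d)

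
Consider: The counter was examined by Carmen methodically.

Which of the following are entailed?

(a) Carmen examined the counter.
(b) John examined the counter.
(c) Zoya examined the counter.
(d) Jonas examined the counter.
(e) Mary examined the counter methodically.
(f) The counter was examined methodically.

(a) Entailed — the original entails any weakening of itself; this just drops 'methodically'.
(b) Not entailed — the passage has Carmen examining the counter, not John.
(c) Not entailed — the passage has Carmen examining the counter, not Zoya.
(d) Not entailed — the passage has Carmen examining the counter, not Jonas.
(e) Not entailed — the passage has Carmen examining the counter, not Mary.
(f) Entailed — every conjunct here is already in the original examining event.

(a), (f)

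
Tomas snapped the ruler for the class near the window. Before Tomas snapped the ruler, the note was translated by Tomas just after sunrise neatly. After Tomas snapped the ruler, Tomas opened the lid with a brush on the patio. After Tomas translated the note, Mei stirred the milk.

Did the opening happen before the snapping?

no

The narrative orders the snapping before the opening.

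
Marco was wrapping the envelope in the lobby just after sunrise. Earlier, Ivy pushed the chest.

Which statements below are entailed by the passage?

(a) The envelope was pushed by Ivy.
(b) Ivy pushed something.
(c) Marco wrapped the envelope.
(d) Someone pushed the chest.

(b), (d)

(a) Not entailed — Ivy pushed the chest, not the envelope; the envelope belongs to the wrapping event.
(b) Entailed — this follows by dropping conjuncts from the pushing event's description.
(c) Not entailed — 'was wrapping' is progressive on an accomplishment; it does not entail the completed 'wrapped'.
(d) Entailed — this follows by dropping conjuncts from the pushing event's description.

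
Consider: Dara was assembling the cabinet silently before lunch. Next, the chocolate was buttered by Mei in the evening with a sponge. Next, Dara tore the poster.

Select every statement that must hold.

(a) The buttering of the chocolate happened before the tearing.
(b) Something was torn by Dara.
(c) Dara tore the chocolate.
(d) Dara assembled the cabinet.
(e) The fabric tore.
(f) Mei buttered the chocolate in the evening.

(a) Entailed — the narrative places the buttering before the tearing.
(b) Entailed — every conjunct here is already in the original tearing event.
(c) Not entailed — Dara tore the poster, not the chocolate; the chocolate belongs to the buttering event.
(d) Not entailed — 'was assembling' is progressive on an accomplishment; it does not entail the completed 'assembled'.
(e) Not entailed — the poster is what tore, not the fabric.
(f) Entailed — dropping 'with a sponge' leaves a sub-description the original still satisfies.

(a), (b), (f)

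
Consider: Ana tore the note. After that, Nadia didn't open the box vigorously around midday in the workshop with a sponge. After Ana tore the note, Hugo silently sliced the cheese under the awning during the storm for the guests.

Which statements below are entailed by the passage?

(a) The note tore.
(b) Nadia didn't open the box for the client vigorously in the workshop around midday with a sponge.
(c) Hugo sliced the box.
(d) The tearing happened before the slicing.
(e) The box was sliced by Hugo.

(a) Entailed — 'Ana tore the note' is causative; it entails the inchoative 'the note tore'.
(b) Entailed — under negation, adding a further restriction is entailed: if no such opening event occurred, none occurred for the client either.
(c) Not entailed — Hugo sliced the cheese, not the box; the box belongs to the opening event.
(d) Entailed — the narrative places the tearing before the slicing.
(e) Not entailed — Hugo sliced the cheese, not the box; the box belongs to the opening event.

(a), (b), (d)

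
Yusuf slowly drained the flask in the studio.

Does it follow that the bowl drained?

Nothing is said about any bowl; only the flask is affected.

no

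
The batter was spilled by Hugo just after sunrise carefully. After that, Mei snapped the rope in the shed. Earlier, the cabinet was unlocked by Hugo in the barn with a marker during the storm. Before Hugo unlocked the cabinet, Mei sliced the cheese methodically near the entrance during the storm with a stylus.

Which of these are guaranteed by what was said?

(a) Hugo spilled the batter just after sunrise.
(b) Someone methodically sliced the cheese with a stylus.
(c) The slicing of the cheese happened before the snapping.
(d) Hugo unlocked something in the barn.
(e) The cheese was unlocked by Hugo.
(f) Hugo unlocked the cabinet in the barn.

(a) Entailed — the original entails any weakening of itself; this just drops 'carefully'.
(b) Entailed — every conjunct here is already in the original slicing event.
(c) Entailed — the narrative places the slicing before the snapping.
(d) Entailed — the original entails any weakening of itself; this just drops 'with a marker', 'during the storm' and generalizes the patient.
(e) Not entailed — Hugo unlocked the cabinet, not the cheese; the cheese belongs to the slicing event.
(f) Entailed — this follows by dropping conjuncts from the unlocking event's description.

(a), (b), (c), (d), (f)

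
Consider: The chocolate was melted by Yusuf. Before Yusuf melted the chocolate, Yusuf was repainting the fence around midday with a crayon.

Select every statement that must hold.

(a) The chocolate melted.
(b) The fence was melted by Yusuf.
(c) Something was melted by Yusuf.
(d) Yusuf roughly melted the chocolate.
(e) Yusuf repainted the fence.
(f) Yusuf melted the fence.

(a), (c)

(a) Entailed — 'Yusuf melted the chocolate' is causative; it entails the inchoative 'the chocolate melted'.
(b) Not entailed — Yusuf melted the chocolate, not the fence; the fence belongs to the repainting event.
(c) Entailed — generalizing the patient leaves a sub-description the original still satisfies.
(d) Not entailed — 'roughly' adds information not in the original event.
(e) Not entailed — 'was repainting' is progressive on an accomplishment; it does not entail the completed 'repainted'.
(f) Not entailed — Yusuf melted the chocolate, not the fence; the fence belongs to the repainting event.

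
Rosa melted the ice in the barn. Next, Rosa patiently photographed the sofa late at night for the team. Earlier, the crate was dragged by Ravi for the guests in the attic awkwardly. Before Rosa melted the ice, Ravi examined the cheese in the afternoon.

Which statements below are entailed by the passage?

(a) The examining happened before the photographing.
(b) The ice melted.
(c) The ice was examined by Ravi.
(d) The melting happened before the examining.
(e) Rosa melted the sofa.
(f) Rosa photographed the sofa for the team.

(a), (b), (f)

(a) Entailed — the narrative places the examining before the photographing.
(b) Entailed — 'Rosa melted the ice' is causative; it entails the inchoative 'the ice melted'.
(c) Not entailed — Ravi examined the cheese, not the ice; the ice belongs to the melting event.
(d) Not entailed — the narrative places the examining before the melting, not after.
(e) Not entailed — Rosa melted the ice, not the sofa; the sofa belongs to the photographing event.
(f) Entailed — dropping 'late at night', 'patiently' leaves a sub-description the original still satisfies.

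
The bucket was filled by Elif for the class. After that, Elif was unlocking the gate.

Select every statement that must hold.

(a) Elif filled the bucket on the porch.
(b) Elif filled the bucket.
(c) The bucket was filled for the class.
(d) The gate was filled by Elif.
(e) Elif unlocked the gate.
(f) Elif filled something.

(a) Not entailed — 'on the porch' adds information not in the original event.
(b) Entailed — dropping 'for the class' leaves a sub-description the original still satisfies.
(c) Entailed — the original entails any weakening of itself; this just generalizes the agent.
(d) Not entailed — Elif filled the bucket, not the gate; the gate belongs to the unlocking event.
(e) Not entailed — 'was unlocking' is progressive on an accomplishment; it does not entail the completed 'unlocked'.
(f) Entailed — every conjunct here is already in the original filling event.

(b), (c), (f)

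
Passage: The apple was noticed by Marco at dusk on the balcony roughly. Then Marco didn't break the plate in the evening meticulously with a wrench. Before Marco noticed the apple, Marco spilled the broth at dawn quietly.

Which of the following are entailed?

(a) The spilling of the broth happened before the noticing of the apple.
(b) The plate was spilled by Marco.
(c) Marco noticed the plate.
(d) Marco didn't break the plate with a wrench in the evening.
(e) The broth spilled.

(a) Entailed — the narrative places the spilling before the noticing.
(b) Not entailed — Marco spilled the broth, not the plate; the plate belongs to the breaking event.
(c) Not entailed — Marco noticed the apple, not the plate; the plate belongs to the breaking event.
(d) Not entailed — dropping 'meticulously' under negation is not valid — the original leaves open that Marco broke the plate some other way.
(e) Entailed — 'Marco spilled the broth' is causative; it entails the inchoative 'the broth spilled'.

(a), (e)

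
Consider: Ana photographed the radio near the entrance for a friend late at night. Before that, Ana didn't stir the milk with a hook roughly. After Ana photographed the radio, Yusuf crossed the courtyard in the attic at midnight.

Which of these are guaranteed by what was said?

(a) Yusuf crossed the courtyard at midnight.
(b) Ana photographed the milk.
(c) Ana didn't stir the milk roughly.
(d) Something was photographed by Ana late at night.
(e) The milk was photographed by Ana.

(a), (d)

(a) Entailed — the original entails any weakening of itself; this just drops 'in the attic'.
(b) Not entailed — Ana photographed the radio, not the milk; the milk belongs to the stirring event.
(c) Not entailed — dropping 'with a hook' under negation is not valid — the original leaves open that Ana stirred the milk some other way.
(d) Entailed — this follows by dropping conjuncts from the photographing event's description.
(e) Not entailed — Ana photographed the radio, not the milk; the milk belongs to the stirring event.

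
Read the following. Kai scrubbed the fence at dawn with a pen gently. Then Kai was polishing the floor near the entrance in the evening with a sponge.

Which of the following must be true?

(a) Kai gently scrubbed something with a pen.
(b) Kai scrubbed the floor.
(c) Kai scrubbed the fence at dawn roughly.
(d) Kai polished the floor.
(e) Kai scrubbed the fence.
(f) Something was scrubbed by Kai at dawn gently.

(a) Entailed — dropping 'at dawn' and generalizing the patient leaves a sub-description the original still satisfies.
(b) Not entailed — Kai scrubbed the fence, not the floor; the floor belongs to the polishing event.
(c) Not entailed — 'roughly' adds a manner not in (and inconsistent with) the original.
(d) Entailed — 'polish' is an activity; 'was polishing' entails that some polishing happened, so 'polished' holds.
(e) Entailed — dropping 'gently', 'with a pen', 'at dawn' leaves a sub-description the original still satisfies.
(f) Entailed — this follows by dropping conjuncts from the scrubbing event's description.

(a), (d), (e), (f)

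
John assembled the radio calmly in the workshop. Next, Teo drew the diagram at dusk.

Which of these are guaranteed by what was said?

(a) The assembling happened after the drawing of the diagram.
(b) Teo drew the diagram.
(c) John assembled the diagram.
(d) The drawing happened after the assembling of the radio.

(b), (d)

(a) Not entailed — the narrative places the assembling before the drawing, not after.
(b) Entailed — dropping 'at dusk' leaves a sub-description the original still satisfies.
(c) Not entailed — John assembled the radio, not the diagram; the diagram belongs to the drawing event.
(d) Entailed — the narrative places the assembling before the drawing.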